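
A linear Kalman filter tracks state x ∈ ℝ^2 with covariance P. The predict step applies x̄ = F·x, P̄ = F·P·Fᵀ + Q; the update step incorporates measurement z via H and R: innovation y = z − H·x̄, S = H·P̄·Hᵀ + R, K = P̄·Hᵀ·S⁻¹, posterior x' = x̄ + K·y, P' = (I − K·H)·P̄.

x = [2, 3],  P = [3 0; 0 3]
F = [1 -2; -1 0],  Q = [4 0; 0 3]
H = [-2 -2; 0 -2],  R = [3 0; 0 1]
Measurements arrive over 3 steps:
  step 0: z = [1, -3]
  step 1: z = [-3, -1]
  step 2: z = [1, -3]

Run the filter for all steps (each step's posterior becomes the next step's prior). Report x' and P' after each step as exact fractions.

step 0: x' = [-3738/1831, 2536/1831], P' = [1737/1831 -429/1831; -429/1831 438/1831]
step 1: x' = [226116/883249, 619092/883249], P' = [770307/883249 -190965/883249; -190965/883249 204870/883249]
step 2: x' = [-770659778/412350439, 572869878/412350439], P' = [358311081/412350439 -88619499/412350439; -88619499/412350439 95422950/412350439]

step 0: x̄ = F·x = [-4, -2]
step 0: P̄ = F·P·Fᵀ + Q = [19 -3; -3 6]
step 0: y = z − H·x̄ = [-11, -7]
step 0: S = H·P̄·Hᵀ + R = [79 12; 12 25]
step 0: K = P̄·Hᵀ·S⁻¹ = [-872/1831 858/1831; -6/1831 -876/1831]
step 0: x' = x̄ + K·y = [-3738/1831, 2536/1831]
step 0: P' = (I − K·H)·P̄ = [1737/1831 -429/1831; -429/1831 438/1831]
step 1: x̄ = F·x = [-8810/1831, 3738/1831]
step 1: P̄ = F·P·Fᵀ + Q = [12529/1831 -2595/1831; -2595/1831 7230/1831]
step 1: y = z − H·x̄ = [-15637/1831, 5645/1831]
step 1: S = H·P̄·Hᵀ + R = [63769/1831 18540/1831; 18540/1831 30751/1831]
step 1: K = P̄·Hᵀ·S⁻¹ = [-386228/883249 381930/883249; -9270/883249 -409740/883249]
step 1: x' = x̄ + K·y = [226116/883249, 619092/883249]
step 1: P' = (I − K·H)·P̄ = [770307/883249 -190965/883249; -190965/883249 204870/883249]
step 2: x̄ = F·x = [-1012068/883249, -226116/883249]
step 2: P̄ = F·P·Fᵀ + Q = [5886643/883249 -1152237/883249; -1152237/883249 3420054/883249]
step 2: y = z − H·x̄ = [-1593119/883249, -3101979/883249]
step 2: S = H·P̄·Hᵀ + R = [30658639/883249 9071268/883249; 9071268/883249 14563465/883249]
step 2: K = P̄·Hᵀ·S⁻¹ = [-179794388/412350439 177238998/412350439; -4535634/412350439 -190845900/412350439]
step 2: x' = x̄ + K·y = [-770659778/412350439, 572869878/412350439]
step 2: P' = (I − K·H)·P̄ = [358311081/412350439 -88619499/412350439; -88619499/412350439 95422950/412350439]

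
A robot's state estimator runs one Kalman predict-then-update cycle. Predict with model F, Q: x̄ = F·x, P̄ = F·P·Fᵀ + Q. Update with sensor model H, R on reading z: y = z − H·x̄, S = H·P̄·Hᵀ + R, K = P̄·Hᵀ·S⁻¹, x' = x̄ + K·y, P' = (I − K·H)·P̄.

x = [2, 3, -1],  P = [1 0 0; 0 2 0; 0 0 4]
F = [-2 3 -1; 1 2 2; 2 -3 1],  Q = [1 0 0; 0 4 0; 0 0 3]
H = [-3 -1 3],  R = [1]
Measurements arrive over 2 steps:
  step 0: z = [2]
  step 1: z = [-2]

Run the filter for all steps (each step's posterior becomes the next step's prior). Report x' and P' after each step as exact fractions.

step 0: x̄ = F·x = [6, 6, -6]
step 0: P̄ = F·P·Fᵀ + Q = [27 2 -26; 2 29 -2; -26 -2 29]
step 0: y = z − H·x̄ = [44]
step 0: S = H·P̄·Hᵀ + R = [1026]
step 0: K = P̄·Hᵀ·S⁻¹ = [-161/1026; -41/1026; 167/1026]
step 0: x' = x̄ + K·y = [-464/513, 2176/513, 596/513]
step 0: P' = (I − K·H)·P̄ = [1781/1026 -4549/1026 211/1026; -4549/1026 28073/1026 4795/1026; 211/1026 4795/1026 1865/1026]
step 1: x̄ = F·x = [6860/513, 5080/513, -6860/513]
step 1: P̄ = F·P·Fᵀ + Q = [144667/513 91910/513 -144154/513; 91910/513 146645/1026 -91910/513; -144154/513 -91910/513 145693/513]
step 1: y = z − H·x̄ = [45214/513]
step 1: S = H·P̄·Hᵀ + R = [12769535/1026]
step 1: K = P̄·Hᵀ·S⁻¹ = [-1916746/12769535; -249913/2553907; 1922902/12769535]
step 1: x' = x̄ + K·y = [1823112/12769535, 3263706/2553907, -1280544/12769535]
step 1: P' = (I − K·H)·P̄ = [20219699/12769535 -9318283/2553907 4050312/12769535; -9318283/2553907 60658045/2553907 10817761/2553907; 4050312/12769535 10817761/2553907 22720881/12769535]

step 0: x' = [-464/513, 2176/513, 596/513], P' = [1781/1026 -4549/1026 211/1026; -4549/1026 28073/1026 4795/1026; 211/1026 4795/1026 1865/1026]
step 1: x' = [1823112/12769535, 3263706/2553907, -1280544/12769535], P' = [20219699/12769535 -9318283/2553907 4050312/12769535; -9318283/2553907 60658045/2553907 10817761/2553907; 4050312/12769535 10817761/2553907 22720881/12769535]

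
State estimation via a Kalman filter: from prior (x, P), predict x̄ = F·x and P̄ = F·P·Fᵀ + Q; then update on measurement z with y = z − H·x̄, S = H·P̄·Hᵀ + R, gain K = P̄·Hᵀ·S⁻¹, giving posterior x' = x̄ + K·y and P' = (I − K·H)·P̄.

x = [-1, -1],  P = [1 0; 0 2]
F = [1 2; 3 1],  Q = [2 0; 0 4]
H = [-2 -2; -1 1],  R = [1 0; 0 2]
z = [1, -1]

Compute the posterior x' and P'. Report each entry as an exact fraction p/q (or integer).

x̄ = F·x = [-3, -4]
P̄ = F·P·Fᵀ + Q = [11 7; 7 15]
y = z − H·x̄ = [-13, 0]
S = H·P̄·Hᵀ + R = [161 -8; -8 14]
K = P̄·Hᵀ·S⁻¹ = [-268/1095 -466/1095; -92/365 156/365]
x' = x̄ + K·y = [199/1095, -264/365]
P' = (I − K·H)·P̄ = [533/1095 -133/365; -133/365 179/365]

x' = [199/1095, -264/365]
P' = [533/1095 -133/365; -133/365 179/365]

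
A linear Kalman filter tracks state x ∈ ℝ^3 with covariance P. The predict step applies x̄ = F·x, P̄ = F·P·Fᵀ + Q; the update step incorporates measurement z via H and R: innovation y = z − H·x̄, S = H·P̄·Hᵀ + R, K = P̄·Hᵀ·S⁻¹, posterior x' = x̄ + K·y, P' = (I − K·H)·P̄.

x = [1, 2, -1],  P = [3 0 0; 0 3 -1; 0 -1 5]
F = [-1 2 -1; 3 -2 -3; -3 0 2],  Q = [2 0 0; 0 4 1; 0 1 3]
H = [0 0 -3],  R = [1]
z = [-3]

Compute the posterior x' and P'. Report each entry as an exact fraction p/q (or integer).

x̄ = F·x = [4, 2, -5]
P̄ = F·P·Fᵀ + Q = [26 -2 -5; -2 76 -52; -5 -52 50]
y = z − H·x̄ = [-18]
S = H·P̄·Hᵀ + R = [451]
K = P̄·Hᵀ·S⁻¹ = [15/451; 156/451; -150/451]
x' = x̄ + K·y = [1534/451, -1906/451, 445/451]
P' = (I − K·H)·P̄ = [11501/451 -3242/451 -5/451; -3242/451 9940/451 -52/451; -5/451 -52/451 50/451]

x' = [1534/451, -1906/451, 445/451]
P' = [11501/451 -3242/451 -5/451; -3242/451 9940/451 -52/451; -5/451 -52/451 50/451]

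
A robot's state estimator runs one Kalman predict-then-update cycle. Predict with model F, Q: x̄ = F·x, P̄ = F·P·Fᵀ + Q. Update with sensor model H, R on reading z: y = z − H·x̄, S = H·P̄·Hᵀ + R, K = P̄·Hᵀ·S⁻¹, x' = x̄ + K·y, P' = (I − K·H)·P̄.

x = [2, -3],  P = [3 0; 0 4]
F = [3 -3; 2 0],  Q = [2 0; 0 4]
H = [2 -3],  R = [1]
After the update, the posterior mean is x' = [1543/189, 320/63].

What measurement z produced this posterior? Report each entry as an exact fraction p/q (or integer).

x̄ = F·x = [15, 4]
P̄ = F·P·Fᵀ + Q = [65 18; 18 16]
S = H·P̄·Hᵀ + R = [189]
K = P̄·Hᵀ·S⁻¹ = [76/189; -4/63]
x' − x̄ = [-1292/189, 68/63] = K·y
y = (KᵀK)⁻¹·Kᵀ·(x' − x̄) = [-17]
z = y + H·x̄ = [-17] + [18] = [1]

z = [1]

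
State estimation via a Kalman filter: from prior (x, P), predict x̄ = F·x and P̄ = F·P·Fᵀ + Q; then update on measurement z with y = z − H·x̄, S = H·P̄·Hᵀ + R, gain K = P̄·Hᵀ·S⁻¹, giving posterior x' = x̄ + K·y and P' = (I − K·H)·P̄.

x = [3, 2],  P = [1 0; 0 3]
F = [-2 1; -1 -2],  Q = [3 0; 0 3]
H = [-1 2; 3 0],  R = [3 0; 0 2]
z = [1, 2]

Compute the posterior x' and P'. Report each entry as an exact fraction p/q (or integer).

x̄ = F·x = [-4, -7]
P̄ = F·P·Fᵀ + Q = [10 -4; -4 16]
y = z − H·x̄ = [11, 14]
S = H·P̄·Hᵀ + R = [93 -54; -54 92]
K = P̄·Hᵀ·S⁻¹ = [-3/470 303/940; 111/235 69/470]
x' = x̄ + K·y = [104/235, 59/235]
P' = (I − K·H)·P̄ = [101/470 23/235; 23/235 178/235]

x' = [104/235, 59/235]
P' = [101/470 23/235; 23/235 178/235]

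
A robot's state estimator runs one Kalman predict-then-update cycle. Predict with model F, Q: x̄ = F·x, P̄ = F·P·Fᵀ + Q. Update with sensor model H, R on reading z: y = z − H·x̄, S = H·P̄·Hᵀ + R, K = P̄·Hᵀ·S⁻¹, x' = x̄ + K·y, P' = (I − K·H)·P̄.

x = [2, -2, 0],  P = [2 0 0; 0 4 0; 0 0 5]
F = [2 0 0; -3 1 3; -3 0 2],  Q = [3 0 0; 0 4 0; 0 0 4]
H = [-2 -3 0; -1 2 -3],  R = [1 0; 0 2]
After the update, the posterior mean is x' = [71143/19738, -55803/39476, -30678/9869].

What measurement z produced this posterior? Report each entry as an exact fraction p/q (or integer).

x̄ = F·x = [4, -8, -6]
P̄ = F·P·Fᵀ + Q = [11 -12 -12; -12 71 48; -12 48 42]
S = H·P̄·Hᵀ + R = [540 -32; -32 75]
K = P̄·Hᵀ·S⁻¹ = [541/19738 247/9869; -13855/39476 -162/9869; -2394/9869 -3390/9869]
x' − x̄ = [-7809/19738, 260005/39476, 28536/9869] = K·y
y = (KᵀK)⁻¹·Kᵀ·(x' − x̄) = [-19, 5]
z = y + H·x̄ = [-19, 5] + [16, -2] = [-3, 3]

z = [-3, 3]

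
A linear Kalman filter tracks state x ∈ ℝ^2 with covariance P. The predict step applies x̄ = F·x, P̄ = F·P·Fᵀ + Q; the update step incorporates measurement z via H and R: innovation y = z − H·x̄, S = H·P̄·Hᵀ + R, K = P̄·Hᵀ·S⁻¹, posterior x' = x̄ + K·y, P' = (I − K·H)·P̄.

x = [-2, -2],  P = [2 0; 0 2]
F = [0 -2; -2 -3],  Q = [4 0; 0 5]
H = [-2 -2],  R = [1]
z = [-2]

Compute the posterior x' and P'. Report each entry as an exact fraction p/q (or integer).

x' = [-172/269, 454/269]
P' = [924/269 -900/269; -900/269 943/269]

x̄ = F·x = [4, 10]
P̄ = F·P·Fᵀ + Q = [12 12; 12 31]
y = z − H·x̄ = [26]
S = H·P̄·Hᵀ + R = [269]
K = P̄·Hᵀ·S⁻¹ = [-48/269; -86/269]
x' = x̄ + K·y = [-172/269, 454/269]
P' = (I − K·H)·P̄ = [924/269 -900/269; -900/269 943/269]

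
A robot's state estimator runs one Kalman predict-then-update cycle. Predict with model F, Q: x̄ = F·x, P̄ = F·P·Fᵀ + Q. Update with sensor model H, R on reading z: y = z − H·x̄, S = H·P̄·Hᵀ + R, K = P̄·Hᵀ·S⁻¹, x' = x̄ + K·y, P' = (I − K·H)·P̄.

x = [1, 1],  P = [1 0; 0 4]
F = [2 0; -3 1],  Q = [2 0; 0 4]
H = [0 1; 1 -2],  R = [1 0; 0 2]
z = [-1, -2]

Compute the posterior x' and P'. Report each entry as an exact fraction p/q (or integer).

x' = [-19/25, 1/10]
P' = [51/25 3/5; 3/5 1/2]

x̄ = F·x = [2, -2]
P̄ = F·P·Fᵀ + Q = [6 -6; -6 17]
y = z − H·x̄ = [1, -8]
S = H·P̄·Hᵀ + R = [18 -40; -40 100]
K = P̄·Hᵀ·S⁻¹ = [3/5 21/50; 1/2 -1/5]
x' = x̄ + K·y = [-19/25, 1/10]
P' = (I − K·H)·P̄ = [51/25 3/5; 3/5 1/2]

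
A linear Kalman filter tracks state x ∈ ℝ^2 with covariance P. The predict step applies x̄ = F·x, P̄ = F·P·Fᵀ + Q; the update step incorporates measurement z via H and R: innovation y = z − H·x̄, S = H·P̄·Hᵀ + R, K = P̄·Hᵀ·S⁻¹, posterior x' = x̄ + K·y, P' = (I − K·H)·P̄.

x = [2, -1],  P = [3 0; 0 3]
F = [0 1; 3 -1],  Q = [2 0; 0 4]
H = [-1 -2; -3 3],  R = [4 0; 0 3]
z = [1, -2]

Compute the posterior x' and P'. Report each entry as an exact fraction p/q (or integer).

x' = [164/1255, -1231/2510]
P' = [649/1255 799/2510; 799/2510 2229/5020]

x̄ = F·x = [-1, 7]
P̄ = F·P·Fᵀ + Q = [5 -3; -3 34]
y = z − H·x̄ = [14, -26]
S = H·P̄·Hᵀ + R = [133 -198; -198 408]
K = P̄·Hᵀ·S⁻¹ = [-362/1255 -499/2510; -757/2510 631/5020]
x' = x̄ + K·y = [164/1255, -1231/2510]
P' = (I − K·H)·P̄ = [649/1255 799/2510; 799/2510 2229/5020]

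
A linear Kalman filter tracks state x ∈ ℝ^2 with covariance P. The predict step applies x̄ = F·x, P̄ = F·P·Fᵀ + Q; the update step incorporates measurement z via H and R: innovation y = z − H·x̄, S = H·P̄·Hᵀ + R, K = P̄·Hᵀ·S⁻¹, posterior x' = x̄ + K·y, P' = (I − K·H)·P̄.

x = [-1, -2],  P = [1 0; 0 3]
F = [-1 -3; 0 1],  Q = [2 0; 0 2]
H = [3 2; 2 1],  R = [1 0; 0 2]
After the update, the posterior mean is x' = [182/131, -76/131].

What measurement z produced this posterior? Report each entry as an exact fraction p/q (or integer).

x̄ = F·x = [7, -2]
P̄ = F·P·Fᵀ + Q = [30 -9; -9 5]
S = H·P̄·Hᵀ + R = [183 127; 127 91]
K = P̄·Hᵀ·S⁻¹ = [75/524 189/524; 26/131 -55/131]
x' − x̄ = [-735/131, 186/131] = K·y
y = (KᵀK)⁻¹·Kᵀ·(x' − x̄) = [-14, -10]
z = y + H·x̄ = [-14, -10] + [17, 12] = [3, 2]

z = [3, 2]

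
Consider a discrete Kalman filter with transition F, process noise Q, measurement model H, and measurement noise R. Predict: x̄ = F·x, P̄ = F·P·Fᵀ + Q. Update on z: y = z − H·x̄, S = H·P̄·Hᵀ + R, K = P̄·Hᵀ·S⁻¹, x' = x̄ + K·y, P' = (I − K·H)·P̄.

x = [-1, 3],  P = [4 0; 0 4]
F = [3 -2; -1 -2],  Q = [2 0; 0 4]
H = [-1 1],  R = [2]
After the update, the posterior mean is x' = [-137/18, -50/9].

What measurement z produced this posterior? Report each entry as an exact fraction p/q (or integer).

z = [2]

x̄ = F·x = [-9, -5]
P̄ = F·P·Fᵀ + Q = [54 4; 4 24]
S = H·P̄·Hᵀ + R = [72]
K = P̄·Hᵀ·S⁻¹ = [-25/36; 5/18]
x' − x̄ = [25/18, -5/9] = K·y
y = (KᵀK)⁻¹·Kᵀ·(x' − x̄) = [-2]
z = y + H·x̄ = [-2] + [4] = [2]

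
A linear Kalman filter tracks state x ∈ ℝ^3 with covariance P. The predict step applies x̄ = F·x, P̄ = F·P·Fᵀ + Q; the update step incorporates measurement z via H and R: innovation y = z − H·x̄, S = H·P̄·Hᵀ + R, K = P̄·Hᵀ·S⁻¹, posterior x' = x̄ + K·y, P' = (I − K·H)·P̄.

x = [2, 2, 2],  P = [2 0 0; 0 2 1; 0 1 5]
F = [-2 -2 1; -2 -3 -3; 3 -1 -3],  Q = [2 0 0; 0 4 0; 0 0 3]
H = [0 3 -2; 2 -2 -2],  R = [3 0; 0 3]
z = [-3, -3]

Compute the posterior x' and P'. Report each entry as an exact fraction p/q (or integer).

x' = [-280789/146901, -478177/587604, 76737/195868]
P' = [814375/146901 332233/146901 155085/48967; 332233/146901 682513/587604 265143/195868; 155085/48967 265143/195868 429519/195868]

x̄ = F·x = [-6, -16, -2]
P̄ = F·P·Fᵀ + Q = [19 8 -18; 8 93 51; -18 51 74]
y = z − H·x̄ = [41, -27]
S = H·P̄·Hᵀ + R = [524 -244; -244 1235]
K = P̄·Hᵀ·S⁻¹ = [22063/146901 11258/146901; 152227/587604 -24835/146901; -21203/195868 -12387/48967]
x' = x̄ + K·y = [-280789/146901, -478177/587604, 76737/195868]
P' = (I − K·H)·P̄ = [814375/146901 332233/146901 155085/48967; 332233/146901 682513/587604 265143/195868; 155085/48967 265143/195868 429519/195868]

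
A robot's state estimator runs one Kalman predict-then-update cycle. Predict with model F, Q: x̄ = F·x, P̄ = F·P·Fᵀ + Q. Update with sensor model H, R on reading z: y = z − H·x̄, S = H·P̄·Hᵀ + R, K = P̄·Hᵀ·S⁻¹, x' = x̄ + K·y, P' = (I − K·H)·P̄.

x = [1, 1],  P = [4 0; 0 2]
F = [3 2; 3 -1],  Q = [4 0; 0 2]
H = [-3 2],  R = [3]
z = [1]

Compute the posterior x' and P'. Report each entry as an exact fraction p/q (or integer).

x̄ = F·x = [5, 2]
P̄ = F·P·Fᵀ + Q = [48 32; 32 40]
y = z − H·x̄ = [12]
S = H·P̄·Hᵀ + R = [211]
K = P̄·Hᵀ·S⁻¹ = [-80/211; -16/211]
x' = x̄ + K·y = [95/211, 230/211]
P' = (I − K·H)·P̄ = [3728/211 5472/211; 5472/211 8184/211]

x' = [95/211, 230/211]
P' = [3728/211 5472/211; 5472/211 8184/211]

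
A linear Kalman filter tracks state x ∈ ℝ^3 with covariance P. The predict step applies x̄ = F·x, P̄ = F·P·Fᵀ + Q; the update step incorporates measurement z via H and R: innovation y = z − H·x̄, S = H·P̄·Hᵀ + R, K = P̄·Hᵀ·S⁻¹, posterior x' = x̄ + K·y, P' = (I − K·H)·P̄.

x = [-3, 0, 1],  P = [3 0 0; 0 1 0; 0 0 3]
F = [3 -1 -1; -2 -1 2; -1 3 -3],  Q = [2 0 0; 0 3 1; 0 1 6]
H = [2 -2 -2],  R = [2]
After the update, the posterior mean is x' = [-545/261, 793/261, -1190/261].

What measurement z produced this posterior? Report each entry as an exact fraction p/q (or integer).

x̄ = F·x = [-10, 8, 0]
P̄ = F·P·Fᵀ + Q = [33 -23 -3; -23 28 -14; -3 -14 45]
S = H·P̄·Hᵀ + R = [522]
K = P̄·Hᵀ·S⁻¹ = [59/261; -37/261; -34/261]
x' − x̄ = [2065/261, -1295/261, -1190/261] = K·y
y = (KᵀK)⁻¹·Kᵀ·(x' − x̄) = [35]
z = y + H·x̄ = [35] + [-36] = [-1]

z = [-1]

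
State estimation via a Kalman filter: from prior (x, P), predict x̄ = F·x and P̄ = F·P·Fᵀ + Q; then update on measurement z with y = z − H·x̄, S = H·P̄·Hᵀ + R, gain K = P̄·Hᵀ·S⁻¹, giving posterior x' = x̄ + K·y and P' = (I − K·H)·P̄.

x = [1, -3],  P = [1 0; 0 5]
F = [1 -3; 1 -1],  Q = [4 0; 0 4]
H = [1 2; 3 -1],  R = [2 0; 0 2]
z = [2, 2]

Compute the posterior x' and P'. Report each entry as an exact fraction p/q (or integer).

x̄ = F·x = [10, 4]
P̄ = F·P·Fᵀ + Q = [50 16; 16 10]
y = z − H·x̄ = [-16, -24]
S = H·P̄·Hᵀ + R = [156 210; 210 366]
K = P̄·Hᵀ·S⁻¹ = [52/361 307/1083; 433/1083 -136/1083]
x' = x̄ + K·y = [322/361, 668/1083]
P' = (I − K·H)·P̄ = [220/1083 46/1083; 46/1083 410/1083]

x' = [322/361, 668/1083]
P' = [220/1083 46/1083; 46/1083 410/1083]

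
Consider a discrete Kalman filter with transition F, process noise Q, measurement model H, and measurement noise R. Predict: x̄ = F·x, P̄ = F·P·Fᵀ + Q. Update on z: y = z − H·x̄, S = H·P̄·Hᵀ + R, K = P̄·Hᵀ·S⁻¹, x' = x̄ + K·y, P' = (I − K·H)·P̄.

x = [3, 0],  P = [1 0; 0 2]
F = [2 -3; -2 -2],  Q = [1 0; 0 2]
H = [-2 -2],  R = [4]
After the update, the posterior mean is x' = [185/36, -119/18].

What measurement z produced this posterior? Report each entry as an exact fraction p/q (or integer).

x̄ = F·x = [6, -6]
P̄ = F·P·Fᵀ + Q = [23 8; 8 14]
S = H·P̄·Hᵀ + R = [216]
K = P̄·Hᵀ·S⁻¹ = [-31/108; -11/54]
x' − x̄ = [-31/36, -11/18] = K·y
y = (KᵀK)⁻¹·Kᵀ·(x' − x̄) = [3]
z = y + H·x̄ = [3] + [0] = [3]

z = [3]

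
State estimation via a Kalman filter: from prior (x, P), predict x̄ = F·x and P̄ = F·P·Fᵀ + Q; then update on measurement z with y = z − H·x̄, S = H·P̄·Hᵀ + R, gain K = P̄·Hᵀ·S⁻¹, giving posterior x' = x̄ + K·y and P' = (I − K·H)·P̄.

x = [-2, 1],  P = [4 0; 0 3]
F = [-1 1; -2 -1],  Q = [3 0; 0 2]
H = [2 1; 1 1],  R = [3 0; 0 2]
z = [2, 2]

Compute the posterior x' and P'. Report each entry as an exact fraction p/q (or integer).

x' = [49/68, 71/68]
P' = [985/476 -1265/476; -1265/476 2161/476]

x̄ = F·x = [3, 3]
P̄ = F·P·Fᵀ + Q = [10 5; 5 21]
y = z − H·x̄ = [-7, -4]
S = H·P̄·Hᵀ + R = [84 56; 56 43]
K = P̄·Hᵀ·S⁻¹ = [235/476 -5/17; -123/476 16/17]
x' = x̄ + K·y = [49/68, 71/68]
P' = (I − K·H)·P̄ = [985/476 -1265/476; -1265/476 2161/476]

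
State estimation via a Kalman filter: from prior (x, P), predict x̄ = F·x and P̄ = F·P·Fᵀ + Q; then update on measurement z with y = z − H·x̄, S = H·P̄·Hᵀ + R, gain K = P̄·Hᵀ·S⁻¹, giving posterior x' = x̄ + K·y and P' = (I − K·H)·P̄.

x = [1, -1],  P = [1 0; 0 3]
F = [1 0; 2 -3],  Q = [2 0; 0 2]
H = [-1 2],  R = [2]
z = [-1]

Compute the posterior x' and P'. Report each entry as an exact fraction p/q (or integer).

x̄ = F·x = [1, 5]
P̄ = F·P·Fᵀ + Q = [3 2; 2 33]
y = z − H·x̄ = [-10]
S = H·P̄·Hᵀ + R = [129]
K = P̄·Hᵀ·S⁻¹ = [1/129; 64/129]
x' = x̄ + K·y = [119/129, 5/129]
P' = (I − K·H)·P̄ = [386/129 194/129; 194/129 161/129]

x' = [119/129, 5/129]
P' = [386/129 194/129; 194/129 161/129]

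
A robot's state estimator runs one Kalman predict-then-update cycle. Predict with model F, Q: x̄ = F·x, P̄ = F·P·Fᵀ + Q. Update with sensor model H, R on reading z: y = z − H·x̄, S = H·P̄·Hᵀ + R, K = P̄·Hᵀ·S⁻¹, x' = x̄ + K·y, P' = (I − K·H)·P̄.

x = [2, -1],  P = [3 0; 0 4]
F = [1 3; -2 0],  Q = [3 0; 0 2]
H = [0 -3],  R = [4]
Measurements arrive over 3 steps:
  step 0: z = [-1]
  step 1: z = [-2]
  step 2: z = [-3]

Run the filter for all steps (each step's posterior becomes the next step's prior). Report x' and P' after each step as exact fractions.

step 0: x̄ = F·x = [-1, -4]
step 0: P̄ = F·P·Fᵀ + Q = [42 -6; -6 14]
step 0: y = z − H·x̄ = [-13]
step 0: S = H·P̄·Hᵀ + R = [130]
step 0: K = P̄·Hᵀ·S⁻¹ = [9/65; -21/65]
step 0: x' = x̄ + K·y = [-14/5, 1/5]
step 0: P' = (I − K·H)·P̄ = [2568/65 -12/65; -12/65 28/65]
step 1: x̄ = F·x = [-11/5, 28/5]
step 1: P̄ = F·P·Fᵀ + Q = [2943/65 -5064/65; -5064/65 10402/65]
step 1: y = z − H·x̄ = [74/5]
step 1: S = H·P̄·Hᵀ + R = [93878/65]
step 1: K = P̄·Hᵀ·S⁻¹ = [7596/46939; -15603/46939]
step 1: x' = x̄ + K·y = [9155/46939, 31934/46939]
step 1: P' = (I − K·H)·P̄ = [349893/46939 -10128/46939; -10128/46939 20804/46939]
step 2: x̄ = F·x = [104957/46939, -18310/46939]
step 2: P̄ = F·P·Fᵀ + Q = [617178/46939 -639018/46939; -639018/46939 1493450/46939]
step 2: y = z − H·x̄ = [-195747/46939]
step 2: S = H·P̄·Hᵀ + R = [13628806/46939]
step 2: K = P̄·Hᵀ·S⁻¹ = [958527/6814403; -2240175/6814403]
step 2: x' = x̄ + K·y = [11239918/6814403, 6683905/6814403]
step 2: P' = (I − K·H)·P̄ = [50451684/6814403 -1278036/6814403; -1278036/6814403 2986900/6814403]

step 0: x' = [-14/5, 1/5], P' = [2568/65 -12/65; -12/65 28/65]
step 1: x' = [9155/46939, 31934/46939], P' = [349893/46939 -10128/46939; -10128/46939 20804/46939]
step 2: x' = [11239918/6814403, 6683905/6814403], P' = [50451684/6814403 -1278036/6814403; -1278036/6814403 2986900/6814403]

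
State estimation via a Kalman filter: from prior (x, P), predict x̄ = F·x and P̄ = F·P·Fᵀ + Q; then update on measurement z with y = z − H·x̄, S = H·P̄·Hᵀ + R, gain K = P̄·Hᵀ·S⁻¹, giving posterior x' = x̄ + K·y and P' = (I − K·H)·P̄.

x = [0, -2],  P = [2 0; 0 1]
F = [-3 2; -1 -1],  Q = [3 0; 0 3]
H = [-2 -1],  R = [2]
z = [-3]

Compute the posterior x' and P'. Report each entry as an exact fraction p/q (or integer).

x' = [-5/62, 187/62]
P' = [46/31 -65/31; -65/31 137/31]

x̄ = F·x = [-4, 2]
P̄ = F·P·Fᵀ + Q = [25 4; 4 6]
y = z − H·x̄ = [-9]
S = H·P̄·Hᵀ + R = [124]
K = P̄·Hᵀ·S⁻¹ = [-27/62; -7/62]
x' = x̄ + K·y = [-5/62, 187/62]
P' = (I − K·H)·P̄ = [46/31 -65/31; -65/31 137/31]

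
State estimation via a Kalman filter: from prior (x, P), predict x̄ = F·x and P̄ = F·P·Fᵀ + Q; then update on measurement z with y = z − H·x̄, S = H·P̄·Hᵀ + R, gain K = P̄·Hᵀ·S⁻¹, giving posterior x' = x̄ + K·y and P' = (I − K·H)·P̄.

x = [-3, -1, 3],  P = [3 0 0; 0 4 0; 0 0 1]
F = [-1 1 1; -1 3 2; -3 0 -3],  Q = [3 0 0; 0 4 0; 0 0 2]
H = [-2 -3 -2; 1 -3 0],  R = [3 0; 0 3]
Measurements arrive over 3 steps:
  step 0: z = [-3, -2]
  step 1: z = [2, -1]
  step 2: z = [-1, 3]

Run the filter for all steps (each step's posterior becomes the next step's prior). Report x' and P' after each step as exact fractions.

step 0: x' = [249385/95086, 145079/95086, -319369/95086], P' = [283971/95086 92127/95086 -406929/95086; 92127/95086 60651/95086 -177339/95086; -406929/95086 -177339/95086 719619/95086]
step 1: x' = [-827350786/557054133, -99084542/557054133, 391955689/557054133], P' = [820890757/185684711 269694524/185684711 -1172327947/185684711; 269694524/185684711 146259498/185684711 -467562707/185684711; -1172327947/185684711 -467562707/185684711 1923048091/185684711]
step 2: x' = [-3317742673215/4360626710524, -5565946878131/4360626710524, 14115286034669/4360626710524], P' = [19170562155699/4360626710524 6272462385363/4360626710524 -27256940530689/4360626710524; 6272462385363/4360626710524 3403704998419/4360626710524 -10844194968009/4360626710524; -27256940530689/4360626710524 -10844194968009/4360626710524 44567306930607/4360626710524]

step 0: x̄ = F·x = [5, 6, 0]
step 0: P̄ = F·P·Fᵀ + Q = [11 17 6; 17 47 3; 6 3 38]
step 0: y = z − H·x̄ = [25, 11]
step 0: S = H·P̄·Hᵀ + R = [910 458; 458 335]
step 0: K = P̄·Hᵀ·S⁻¹ = [-10155/95086 1265/47543; -3843/95086 -14971/47543; -31121/95086 20848/47543]
step 0: x' = x̄ + K·y = [249385/95086, 145079/95086, -319369/95086]
step 0: P' = (I − K·H)·P̄ = [283971/95086 92127/95086 -406929/95086; 92127/95086 60651/95086 -177339/95086; -406929/95086 -177339/95086 719619/95086]
step 1: x̄ = F·x = [-423675/95086, -226443/47543, 104976/47543]
step 1: P̄ = F·P·Fᵀ + Q = [1624425/95086 935373/47543 -525654/47543; 935373/47543 1517768/47543 -739053/47543; -525654/47543 -739053/47543 948880/47543]
step 1: y = z − H·x̄ = [-797966/47543, -1030069/95086]
step 1: S = H·P̄·Hᵀ + R = [18997519/47543 11458596/47543; 11458596/47543 18005031/95086]
step 1: K = P̄·Hᵀ·S⁻¹ = [-35403064/185684711 11807185/557054133; -14347376/185684711 -169083970/557054133; -32917389/185684711 230360174/557054133]
step 1: x' = x̄ + K·y = [-827350786/557054133, -99084542/557054133, 391955689/557054133]
step 1: P' = (I − K·H)·P̄ = [820890757/185684711 269694524/185684711 -1172327947/185684711; 269694524/185684711 146259498/185684711 -467562707/185684711; -1172327947/185684711 -467562707/185684711 1923048091/185684711]
step 2: x̄ = F·x = [373407311/185684711, 438002846/185684711, 435395097/185684711]
step 2: P̄ = F·P·Fᵀ + Q = [4317393911/185684711 5206157643/185684711 -2712867453/185684711; 5206157643/185684711 8032549607/185684711 -3777818787/185684711; -2712867453/185684711 -3777818787/185684711 3964916008/185684711]
step 2: y = z − H·x̄ = [2745928643/185684711, 1497655360/185684711]
step 2: S = H·P̄·Hᵀ + R = [101416366920/185684711 62035453754/185684711; 62035453754/185684711 45930448649/185684711]
step 2: K = P̄·Hᵀ·S⁻¹ = [-881543468703/4360626710524 58862499935/2180313355262; -355883276655/4360626710524 -656442101649/2180313355262; -696049298603/4360626710524 879274062223/2180313355262]
step 2: x' = x̄ + K·y = [-3317742673215/4360626710524, -5565946878131/4360626710524, 14115286034669/4360626710524]
step 2: P' = (I − K·H)·P̄ = [19170562155699/4360626710524 6272462385363/4360626710524 -27256940530689/4360626710524; 6272462385363/4360626710524 3403704998419/4360626710524 -10844194968009/4360626710524; -27256940530689/4360626710524 -10844194968009/4360626710524 44567306930607/4360626710524]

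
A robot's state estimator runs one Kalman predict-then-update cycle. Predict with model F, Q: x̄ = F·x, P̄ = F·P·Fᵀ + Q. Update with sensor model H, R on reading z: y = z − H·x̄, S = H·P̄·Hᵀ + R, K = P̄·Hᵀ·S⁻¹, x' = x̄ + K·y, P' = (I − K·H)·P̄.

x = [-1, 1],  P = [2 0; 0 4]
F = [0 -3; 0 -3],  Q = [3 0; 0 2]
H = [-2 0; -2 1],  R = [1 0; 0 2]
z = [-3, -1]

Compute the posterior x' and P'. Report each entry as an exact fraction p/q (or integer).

x' = [399/277, 457/277]
P' = [66/277 111/277; 111/277 577/277]

x̄ = F·x = [-3, -3]
P̄ = F·P·Fᵀ + Q = [39 36; 36 38]
y = z − H·x̄ = [-9, -4]
S = H·P̄·Hᵀ + R = [157 84; 84 52]
K = P̄·Hᵀ·S⁻¹ = [-132/277 -21/554; -222/277 355/554]
x' = x̄ + K·y = [399/277, 457/277]
P' = (I − K·H)·P̄ = [66/277 111/277; 111/277 577/277]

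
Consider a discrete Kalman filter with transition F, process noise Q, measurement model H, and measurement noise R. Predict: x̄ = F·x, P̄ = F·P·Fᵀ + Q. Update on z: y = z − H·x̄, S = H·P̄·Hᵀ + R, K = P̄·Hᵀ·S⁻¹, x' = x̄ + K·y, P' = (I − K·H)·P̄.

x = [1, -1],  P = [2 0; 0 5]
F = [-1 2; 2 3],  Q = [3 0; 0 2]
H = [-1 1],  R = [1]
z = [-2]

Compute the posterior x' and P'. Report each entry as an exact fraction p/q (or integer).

x̄ = F·x = [-3, -1]
P̄ = F·P·Fᵀ + Q = [25 26; 26 55]
y = z − H·x̄ = [-4]
S = H·P̄·Hᵀ + R = [29]
K = P̄·Hᵀ·S⁻¹ = [1/29; 1]
x' = x̄ + K·y = [-91/29, -5]
P' = (I − K·H)·P̄ = [724/29 25; 25 26]

x' = [-91/29, -5]
P' = [724/29 25; 25 26]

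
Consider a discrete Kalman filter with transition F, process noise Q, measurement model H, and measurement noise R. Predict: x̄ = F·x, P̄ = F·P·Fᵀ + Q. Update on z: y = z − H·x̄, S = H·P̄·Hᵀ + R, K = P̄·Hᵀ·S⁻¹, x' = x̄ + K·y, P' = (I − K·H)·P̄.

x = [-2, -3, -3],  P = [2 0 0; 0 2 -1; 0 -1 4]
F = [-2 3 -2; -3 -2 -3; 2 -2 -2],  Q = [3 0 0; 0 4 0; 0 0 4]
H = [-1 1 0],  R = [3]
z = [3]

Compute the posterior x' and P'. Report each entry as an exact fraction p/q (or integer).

x̄ = F·x = [1, 21, 8]
P̄ = F·P·Fᵀ + Q = [57 29 -2; 29 54 10; -2 10 28]
y = z − H·x̄ = [-17]
S = H·P̄·Hᵀ + R = [56]
K = P̄·Hᵀ·S⁻¹ = [-1/2; 25/56; 3/14]
x' = x̄ + K·y = [19/2, 751/56, 61/14]
P' = (I − K·H)·P̄ = [43 83/2 4; 83/2 2399/56 65/14; 4 65/14 178/7]

x' = [19/2, 751/56, 61/14]
P' = [43 83/2 4; 83/2 2399/56 65/14; 4 65/14 178/7]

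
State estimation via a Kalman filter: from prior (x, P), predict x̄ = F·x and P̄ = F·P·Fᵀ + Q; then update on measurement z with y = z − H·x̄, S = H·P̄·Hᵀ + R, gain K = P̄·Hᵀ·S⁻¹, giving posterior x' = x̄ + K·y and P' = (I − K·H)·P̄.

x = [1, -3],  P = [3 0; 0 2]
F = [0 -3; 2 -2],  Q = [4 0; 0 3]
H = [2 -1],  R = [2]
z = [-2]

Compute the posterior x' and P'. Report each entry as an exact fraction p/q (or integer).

x' = [201/65, 508/65]
P' = [406/65 748/65; 748/65 1494/65]

x̄ = F·x = [9, 8]
P̄ = F·P·Fᵀ + Q = [22 12; 12 23]
y = z − H·x̄ = [-12]
S = H·P̄·Hᵀ + R = [65]
K = P̄·Hᵀ·S⁻¹ = [32/65; 1/65]
x' = x̄ + K·y = [201/65, 508/65]
P' = (I − K·H)·P̄ = [406/65 748/65; 748/65 1494/65]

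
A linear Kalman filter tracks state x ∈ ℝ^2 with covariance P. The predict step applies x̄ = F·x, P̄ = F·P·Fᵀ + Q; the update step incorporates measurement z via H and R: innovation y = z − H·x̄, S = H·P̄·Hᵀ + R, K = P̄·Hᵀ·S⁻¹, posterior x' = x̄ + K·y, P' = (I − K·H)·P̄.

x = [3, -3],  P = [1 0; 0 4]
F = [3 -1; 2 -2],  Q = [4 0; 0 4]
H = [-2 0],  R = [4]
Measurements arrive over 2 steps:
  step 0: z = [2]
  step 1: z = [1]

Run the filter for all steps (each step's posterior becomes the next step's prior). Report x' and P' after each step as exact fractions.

step 0: x' = [-5/18, 17/9], P' = [17/18 7/9; 7/9 118/9]
step 1: x' = [-95/158, -137/79], P' = [377/395 462/395; 462/395 9472/395]

step 0: x̄ = F·x = [12, 12]
step 0: P̄ = F·P·Fᵀ + Q = [17 14; 14 24]
step 0: y = z − H·x̄ = [26]
step 0: S = H·P̄·Hᵀ + R = [72]
step 0: K = P̄·Hᵀ·S⁻¹ = [-17/36; -7/18]
step 0: x' = x̄ + K·y = [-5/18, 17/9]
step 0: P' = (I − K·H)·P̄ = [17/18 7/9; 7/9 118/9]
step 1: x̄ = F·x = [-49/18, -13/3]
step 1: P̄ = F·P·Fᵀ + Q = [377/18 77/3; 77/3 54]
step 1: y = z − H·x̄ = [-40/9]
step 1: S = H·P̄·Hᵀ + R = [790/9]
step 1: K = P̄·Hᵀ·S⁻¹ = [-377/790; -231/395]
step 1: x' = x̄ + K·y = [-95/158, -137/79]
step 1: P' = (I − K·H)·P̄ = [377/395 462/395; 462/395 9472/395]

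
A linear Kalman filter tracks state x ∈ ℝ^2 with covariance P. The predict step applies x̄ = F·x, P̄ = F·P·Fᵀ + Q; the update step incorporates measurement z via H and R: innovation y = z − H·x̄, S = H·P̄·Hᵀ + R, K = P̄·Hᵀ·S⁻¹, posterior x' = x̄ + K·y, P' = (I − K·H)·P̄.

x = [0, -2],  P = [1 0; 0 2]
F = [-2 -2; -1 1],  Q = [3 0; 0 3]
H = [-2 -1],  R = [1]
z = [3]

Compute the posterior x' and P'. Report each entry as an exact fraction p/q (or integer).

x̄ = F·x = [4, -2]
P̄ = F·P·Fᵀ + Q = [15 -2; -2 6]
y = z − H·x̄ = [9]
S = H·P̄·Hᵀ + R = [59]
K = P̄·Hᵀ·S⁻¹ = [-28/59; -2/59]
x' = x̄ + K·y = [-16/59, -136/59]
P' = (I − K·H)·P̄ = [101/59 -174/59; -174/59 350/59]

x' = [-16/59, -136/59]
P' = [101/59 -174/59; -174/59 350/59]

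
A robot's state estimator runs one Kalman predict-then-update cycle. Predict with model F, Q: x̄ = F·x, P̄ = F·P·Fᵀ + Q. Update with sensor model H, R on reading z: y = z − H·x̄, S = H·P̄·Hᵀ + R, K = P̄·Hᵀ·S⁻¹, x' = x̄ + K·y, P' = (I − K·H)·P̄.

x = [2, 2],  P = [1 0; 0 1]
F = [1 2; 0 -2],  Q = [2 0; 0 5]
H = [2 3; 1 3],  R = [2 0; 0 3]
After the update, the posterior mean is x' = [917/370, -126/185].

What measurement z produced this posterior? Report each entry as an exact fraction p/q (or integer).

x̄ = F·x = [6, -4]
P̄ = F·P·Fᵀ + Q = [7 -4; -4 9]
S = H·P̄·Hᵀ + R = [63 59; 59 67]
K = P̄·Hᵀ·S⁻¹ = [429/740 -433/740; -21/185 82/185]
x' − x̄ = [-1303/370, 614/185] = K·y
y = (KᵀK)⁻¹·Kᵀ·(x' − x̄) = [2, 8]
z = y + H·x̄ = [2, 8] + [0, -6] = [2, 2]

z = [2, 2]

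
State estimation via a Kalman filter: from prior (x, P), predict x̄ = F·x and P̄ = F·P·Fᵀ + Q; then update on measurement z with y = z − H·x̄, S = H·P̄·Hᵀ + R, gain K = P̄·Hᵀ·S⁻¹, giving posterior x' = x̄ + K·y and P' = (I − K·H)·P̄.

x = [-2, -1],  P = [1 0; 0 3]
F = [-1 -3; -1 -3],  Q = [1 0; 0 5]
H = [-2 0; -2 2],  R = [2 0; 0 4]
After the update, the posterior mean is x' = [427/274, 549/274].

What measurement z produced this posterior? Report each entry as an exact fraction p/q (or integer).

z = [-3, 1]

x̄ = F·x = [5, 5]
P̄ = F·P·Fᵀ + Q = [29 28; 28 33]
S = H·P̄·Hᵀ + R = [118 4; 4 28]
K = P̄·Hᵀ·S⁻¹ = [-202/411 -1/822; -67/137 117/274]
x' − x̄ = [-943/274, -821/274] = K·y
y = (KᵀK)⁻¹·Kᵀ·(x' − x̄) = [7, 1]
z = y + H·x̄ = [7, 1] + [-10, 0] = [-3, 1]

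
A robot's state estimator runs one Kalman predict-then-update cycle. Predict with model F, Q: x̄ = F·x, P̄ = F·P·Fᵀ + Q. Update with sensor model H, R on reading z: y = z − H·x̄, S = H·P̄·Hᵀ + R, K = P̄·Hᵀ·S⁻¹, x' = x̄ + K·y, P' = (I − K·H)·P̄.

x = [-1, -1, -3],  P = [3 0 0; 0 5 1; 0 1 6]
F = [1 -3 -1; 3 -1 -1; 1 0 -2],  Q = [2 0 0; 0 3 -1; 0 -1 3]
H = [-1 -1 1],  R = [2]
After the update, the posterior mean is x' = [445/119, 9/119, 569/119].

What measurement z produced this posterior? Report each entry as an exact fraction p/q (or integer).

z = [1]

x̄ = F·x = [5, 1, 5]
P̄ = F·P·Fᵀ + Q = [62 34 21; 34 43 22; 21 22 30]
S = H·P̄·Hᵀ + R = [119]
K = P̄·Hᵀ·S⁻¹ = [-75/119; -55/119; -13/119]
x' − x̄ = [-150/119, -110/119, -26/119] = K·y
y = (KᵀK)⁻¹·Kᵀ·(x' − x̄) = [2]
z = y + H·x̄ = [2] + [-1] = [1]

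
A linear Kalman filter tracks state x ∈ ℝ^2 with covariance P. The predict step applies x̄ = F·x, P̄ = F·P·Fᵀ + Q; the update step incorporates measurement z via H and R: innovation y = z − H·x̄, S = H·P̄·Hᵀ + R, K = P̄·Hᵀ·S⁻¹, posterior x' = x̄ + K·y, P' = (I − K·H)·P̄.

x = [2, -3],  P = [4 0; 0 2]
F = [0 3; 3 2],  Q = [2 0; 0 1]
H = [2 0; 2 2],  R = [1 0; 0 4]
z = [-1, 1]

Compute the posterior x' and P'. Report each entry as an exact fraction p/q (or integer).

x' = [-1029/1597, 7947/6388]
P' = [388/1597 -372/1597; -372/1597 3825/3194]

x̄ = F·x = [-9, 0]
P̄ = F·P·Fᵀ + Q = [20 12; 12 45]
y = z − H·x̄ = [17, 19]
S = H·P̄·Hᵀ + R = [81 128; 128 360]
K = P̄·Hᵀ·S⁻¹ = [776/1597 8/1597; -744/1597 3081/6388]
x' = x̄ + K·y = [-1029/1597, 7947/6388]
P' = (I − K·H)·P̄ = [388/1597 -372/1597; -372/1597 3825/3194]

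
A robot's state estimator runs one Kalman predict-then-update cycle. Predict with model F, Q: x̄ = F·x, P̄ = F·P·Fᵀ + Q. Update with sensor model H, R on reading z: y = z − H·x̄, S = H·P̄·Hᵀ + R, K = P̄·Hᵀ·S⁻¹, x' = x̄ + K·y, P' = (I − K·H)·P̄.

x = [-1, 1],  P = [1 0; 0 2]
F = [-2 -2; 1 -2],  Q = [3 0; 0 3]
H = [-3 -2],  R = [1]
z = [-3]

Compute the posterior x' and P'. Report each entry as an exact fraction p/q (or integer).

x' = [513/256, -195/128]
P' = [591/256 -429/128; -429/128 327/64]

x̄ = F·x = [0, -3]
P̄ = F·P·Fᵀ + Q = [15 6; 6 12]
y = z − H·x̄ = [-9]
S = H·P̄·Hᵀ + R = [256]
K = P̄·Hᵀ·S⁻¹ = [-57/256; -21/128]
x' = x̄ + K·y = [513/256, -195/128]
P' = (I − K·H)·P̄ = [591/256 -429/128; -429/128 327/64]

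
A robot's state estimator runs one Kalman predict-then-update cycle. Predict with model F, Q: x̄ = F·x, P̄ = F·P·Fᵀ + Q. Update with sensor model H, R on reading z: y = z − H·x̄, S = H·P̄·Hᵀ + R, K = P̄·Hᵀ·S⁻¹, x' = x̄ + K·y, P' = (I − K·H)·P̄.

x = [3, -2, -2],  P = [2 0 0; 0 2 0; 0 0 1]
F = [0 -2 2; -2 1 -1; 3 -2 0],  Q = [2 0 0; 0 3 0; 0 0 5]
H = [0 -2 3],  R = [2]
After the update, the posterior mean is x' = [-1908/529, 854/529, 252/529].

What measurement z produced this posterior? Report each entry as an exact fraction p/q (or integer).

x̄ = F·x = [0, -6, 13]
P̄ = F·P·Fᵀ + Q = [14 -6 8; -6 14 -16; 8 -16 31]
S = H·P̄·Hᵀ + R = [529]
K = P̄·Hᵀ·S⁻¹ = [36/529; -76/529; 125/529]
x' − x̄ = [-1908/529, 4028/529, -6625/529] = K·y
y = (KᵀK)⁻¹·Kᵀ·(x' − x̄) = [-53]
z = y + H·x̄ = [-53] + [51] = [-2]

z = [-2]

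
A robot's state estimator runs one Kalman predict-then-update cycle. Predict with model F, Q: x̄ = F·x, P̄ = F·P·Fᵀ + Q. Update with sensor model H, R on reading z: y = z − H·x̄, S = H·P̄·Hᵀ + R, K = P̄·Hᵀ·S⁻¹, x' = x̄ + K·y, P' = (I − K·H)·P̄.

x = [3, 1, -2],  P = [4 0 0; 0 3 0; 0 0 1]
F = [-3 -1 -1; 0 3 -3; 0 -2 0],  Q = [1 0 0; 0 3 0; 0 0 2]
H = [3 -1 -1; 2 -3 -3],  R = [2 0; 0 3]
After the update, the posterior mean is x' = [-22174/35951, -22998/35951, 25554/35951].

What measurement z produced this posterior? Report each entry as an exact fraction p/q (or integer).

z = [-2, -1]

x̄ = F·x = [-8, 9, -2]
P̄ = F·P·Fᵀ + Q = [41 -6 6; -6 39 -18; 6 -18 14]
S = H·P̄·Hᵀ + R = [388 297; 297 320]
K = P̄·Hᵀ·S⁻¹ = [15006/35951 -4715/35951; 9795/35951 -17517/35951; -88/35951 2778/35951]
x' − x̄ = [265434/35951, -346557/35951, 97456/35951] = K·y
y = (KᵀK)⁻¹·Kᵀ·(x' − x̄) = [29, 36]
z = y + H·x̄ = [29, 36] + [-31, -37] = [-2, -1]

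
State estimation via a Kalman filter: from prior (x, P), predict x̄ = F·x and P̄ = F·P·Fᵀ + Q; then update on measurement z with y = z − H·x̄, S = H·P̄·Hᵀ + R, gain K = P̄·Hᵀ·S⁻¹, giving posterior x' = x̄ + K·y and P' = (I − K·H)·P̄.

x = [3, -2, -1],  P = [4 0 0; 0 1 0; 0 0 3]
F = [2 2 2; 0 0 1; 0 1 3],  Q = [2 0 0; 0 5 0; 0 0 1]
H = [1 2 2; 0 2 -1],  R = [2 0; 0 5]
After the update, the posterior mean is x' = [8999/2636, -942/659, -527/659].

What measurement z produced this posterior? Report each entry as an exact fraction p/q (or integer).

z = [-1, -3]

x̄ = F·x = [0, -1, -5]
P̄ = F·P·Fᵀ + Q = [34 6 20; 6 8 9; 20 9 29]
S = H·P̄·Hᵀ + R = [360 -16; -16 30]
K = P̄·Hᵀ·S⁻¹ = [613/2636 -94/659; 82/659 395/1318; 169/659 -303/1318]
x' − x̄ = [8999/2636, -283/659, 2768/659] = K·y
y = (KᵀK)⁻¹·Kᵀ·(x' − x̄) = [11, -6]
z = y + H·x̄ = [11, -6] + [-12, 3] = [-1, -3]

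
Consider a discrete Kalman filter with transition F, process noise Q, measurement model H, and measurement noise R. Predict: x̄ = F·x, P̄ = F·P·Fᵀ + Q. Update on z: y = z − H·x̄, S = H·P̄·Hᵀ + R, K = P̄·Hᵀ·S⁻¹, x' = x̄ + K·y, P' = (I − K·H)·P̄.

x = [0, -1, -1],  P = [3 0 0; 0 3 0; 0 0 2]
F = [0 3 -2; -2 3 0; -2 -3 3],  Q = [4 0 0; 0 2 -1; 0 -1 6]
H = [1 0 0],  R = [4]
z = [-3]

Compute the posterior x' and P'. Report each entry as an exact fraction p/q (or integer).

x̄ = F·x = [-1, -3, 0]
P̄ = F·P·Fᵀ + Q = [39 27 -39; 27 41 -16; -39 -16 63]
y = z − H·x̄ = [-2]
S = H·P̄·Hᵀ + R = [43]
K = P̄·Hᵀ·S⁻¹ = [39/43; 27/43; -39/43]
x' = x̄ + K·y = [-121/43, -183/43, 78/43]
P' = (I − K·H)·P̄ = [156/43 108/43 -156/43; 108/43 1034/43 365/43; -156/43 365/43 1188/43]

x' = [-121/43, -183/43, 78/43]
P' = [156/43 108/43 -156/43; 108/43 1034/43 365/43; -156/43 365/43 1188/43]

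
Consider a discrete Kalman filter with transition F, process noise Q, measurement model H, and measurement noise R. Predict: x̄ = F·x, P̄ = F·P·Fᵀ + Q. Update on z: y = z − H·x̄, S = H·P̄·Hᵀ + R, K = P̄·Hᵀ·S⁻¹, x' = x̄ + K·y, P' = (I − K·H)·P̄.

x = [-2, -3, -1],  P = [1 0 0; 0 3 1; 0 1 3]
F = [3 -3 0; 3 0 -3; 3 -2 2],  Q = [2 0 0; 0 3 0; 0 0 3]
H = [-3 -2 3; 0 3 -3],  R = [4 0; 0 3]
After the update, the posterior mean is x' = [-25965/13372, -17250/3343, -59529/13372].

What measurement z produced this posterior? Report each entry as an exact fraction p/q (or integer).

x̄ = F·x = [3, -3, -2]
P̄ = F·P·Fᵀ + Q = [38 18 21; 18 39 -3; 21 -3 28]
S = H·P̄·Hᵀ + R = [628 -504; -504 660]
K = P̄·Hᵀ·S⁻¹ = [-5163/13372 -4125/13372; -2463/13372 168/3343; -2421/13372 -3733/13372]
x' − x̄ = [-66081/13372, -7221/3343, -32785/13372] = K·y
y = (KᵀK)⁻¹·Kᵀ·(x' − x̄) = [12, 1]
z = y + H·x̄ = [12, 1] + [-9, -3] = [3, -2]

z = [3, -2]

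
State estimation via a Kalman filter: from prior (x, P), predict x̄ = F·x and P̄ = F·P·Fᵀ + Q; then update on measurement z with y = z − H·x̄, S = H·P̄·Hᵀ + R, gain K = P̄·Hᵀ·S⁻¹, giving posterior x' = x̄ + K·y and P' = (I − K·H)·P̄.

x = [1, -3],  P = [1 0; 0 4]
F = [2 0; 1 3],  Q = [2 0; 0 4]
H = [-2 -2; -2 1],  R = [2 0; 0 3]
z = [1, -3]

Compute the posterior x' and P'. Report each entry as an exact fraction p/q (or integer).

x' = [756/787, -1164/787]
P' = [856/2361 -481/2361; -481/2361 2543/4722]

x̄ = F·x = [2, -8]
P̄ = F·P·Fᵀ + Q = [6 2; 2 41]
y = z − H·x̄ = [-11, 9]
S = H·P̄·Hᵀ + R = [206 -54; -54 60]
K = P̄·Hᵀ·S⁻¹ = [-125/787 -731/2361; -527/1574 1489/4722]
x' = x̄ + K·y = [756/787, -1164/787]
P' = (I − K·H)·P̄ = [856/2361 -481/2361; -481/2361 2543/4722]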